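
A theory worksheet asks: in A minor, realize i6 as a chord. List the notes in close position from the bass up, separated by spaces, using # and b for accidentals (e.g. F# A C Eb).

C E A

The numeral's case and figure indicate a minor triad. In A minor its root, scale degree 1, is A.
That chord is spelled A-C-E.
With the 6 figure the chord is in first inversion; from the bass C upward in close position it reads C-E-A.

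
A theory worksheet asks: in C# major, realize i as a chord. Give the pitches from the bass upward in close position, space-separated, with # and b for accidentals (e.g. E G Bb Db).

Scale degree 1 in C# major is C#; here the chord built on it is altered to a minor triad. i is the minor tonic, borrowed from the parallel minor.
So the chord is C#-E-G#.

C# E G#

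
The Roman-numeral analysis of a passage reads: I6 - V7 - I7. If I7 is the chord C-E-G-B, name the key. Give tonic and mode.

C major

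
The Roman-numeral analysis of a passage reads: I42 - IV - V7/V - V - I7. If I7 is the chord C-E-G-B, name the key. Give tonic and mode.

C major

I7 is given as C-E-G-B — a major seventh chord with root C.
If C is scale degree 1 and the mode makes that degree carry a major seventh chord, the tonic is C and the mode is major.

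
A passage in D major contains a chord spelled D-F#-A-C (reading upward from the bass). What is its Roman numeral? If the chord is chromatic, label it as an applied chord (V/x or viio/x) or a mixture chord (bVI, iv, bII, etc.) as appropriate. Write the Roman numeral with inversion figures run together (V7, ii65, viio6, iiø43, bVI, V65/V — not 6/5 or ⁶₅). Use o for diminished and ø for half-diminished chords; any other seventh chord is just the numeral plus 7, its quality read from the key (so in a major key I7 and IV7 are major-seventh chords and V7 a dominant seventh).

The pitches D-F#-A-C form a dominant seventh chord rooted on D.
D is not a diatonic chord root with this quality in D major, but it lies a perfect fifth above G (IV), so the chord functions as an applied dominant of IV.

V7/IV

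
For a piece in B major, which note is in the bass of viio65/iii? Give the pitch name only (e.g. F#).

The applied chord viio65/iii is rooted on C##: C##-E#-G#-B.
The figure 65 means first inversion — the third is in the bass.

E#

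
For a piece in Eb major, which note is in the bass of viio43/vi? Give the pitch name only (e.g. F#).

F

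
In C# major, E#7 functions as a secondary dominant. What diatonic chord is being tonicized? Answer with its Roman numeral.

vi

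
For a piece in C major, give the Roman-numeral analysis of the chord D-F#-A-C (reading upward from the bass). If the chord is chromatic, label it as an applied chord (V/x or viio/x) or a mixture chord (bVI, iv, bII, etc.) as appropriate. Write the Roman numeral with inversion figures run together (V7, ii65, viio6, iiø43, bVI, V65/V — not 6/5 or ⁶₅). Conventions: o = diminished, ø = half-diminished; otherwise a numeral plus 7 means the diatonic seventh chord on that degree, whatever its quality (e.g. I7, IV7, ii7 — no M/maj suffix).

The pitches D-F#-A-C form a dominant seventh chord rooted on D.
D is not a diatonic chord root with this quality in C major, but it lies a perfect fifth above G (V), so the chord functions as an applied dominant of V.

V7/V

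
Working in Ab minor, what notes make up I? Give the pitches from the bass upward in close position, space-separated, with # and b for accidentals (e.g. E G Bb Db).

Ab C Eb

Scale degree 1 in Ab minor is Ab; here the chord built on it is altered to a major triad. I is the major tonic (Picardy third), borrowed from the parallel major.
So the chord is Ab-C-Eb, a major triad.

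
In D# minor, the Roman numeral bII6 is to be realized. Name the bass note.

G#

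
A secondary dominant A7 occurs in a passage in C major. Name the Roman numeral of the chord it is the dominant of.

The chord is a dominant seventh chord on A.
A dominant resolves down a perfect fifth: A → D. In C major, D is scale degree 2, i.e. ii.

ii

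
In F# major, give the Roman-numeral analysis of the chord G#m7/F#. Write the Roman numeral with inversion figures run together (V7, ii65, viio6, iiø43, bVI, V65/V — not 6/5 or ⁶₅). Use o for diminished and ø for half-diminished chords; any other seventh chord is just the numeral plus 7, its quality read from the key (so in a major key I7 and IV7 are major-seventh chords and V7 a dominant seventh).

Stacked in thirds the chord is G#-B-D#-F#: a minor seventh chord on G#.
G# is scale degree 2 in F# major, and a minor seventh chord on that degree is written ii7.
With F# in the bass the chord is in third inversion, so the figured bass is 42.

ii42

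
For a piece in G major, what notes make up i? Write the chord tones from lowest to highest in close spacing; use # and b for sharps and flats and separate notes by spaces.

G Bb D

Scale degree 1 in G major is G; here the chord built on it is altered to a minor triad. i is the minor tonic, borrowed from the parallel minor.
So the chord is G-Bb-D.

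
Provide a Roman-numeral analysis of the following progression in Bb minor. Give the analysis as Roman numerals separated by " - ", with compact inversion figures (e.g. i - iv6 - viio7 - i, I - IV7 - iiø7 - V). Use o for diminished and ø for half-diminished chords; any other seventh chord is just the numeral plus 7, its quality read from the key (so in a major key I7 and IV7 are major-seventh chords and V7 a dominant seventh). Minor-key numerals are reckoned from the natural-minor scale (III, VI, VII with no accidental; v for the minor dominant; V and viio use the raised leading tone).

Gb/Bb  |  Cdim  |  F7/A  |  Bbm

VI6 - iio - V65 - i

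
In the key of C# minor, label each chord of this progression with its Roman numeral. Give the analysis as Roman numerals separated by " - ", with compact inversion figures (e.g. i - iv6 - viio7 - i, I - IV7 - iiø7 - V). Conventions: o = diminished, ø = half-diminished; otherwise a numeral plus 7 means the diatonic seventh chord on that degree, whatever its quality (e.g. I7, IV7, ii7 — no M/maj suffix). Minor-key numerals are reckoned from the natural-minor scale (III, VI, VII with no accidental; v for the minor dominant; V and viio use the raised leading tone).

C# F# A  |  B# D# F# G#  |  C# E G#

iv64 - V65 - i

C#-F#-A: minor triad on F# = scale degree 4 → iv64.
B#-D#-F#-G#: root G# is the dominant; dominant seventh chord there is V65.
C#-E-G# has root C#, degree 1 in C# minor, so i.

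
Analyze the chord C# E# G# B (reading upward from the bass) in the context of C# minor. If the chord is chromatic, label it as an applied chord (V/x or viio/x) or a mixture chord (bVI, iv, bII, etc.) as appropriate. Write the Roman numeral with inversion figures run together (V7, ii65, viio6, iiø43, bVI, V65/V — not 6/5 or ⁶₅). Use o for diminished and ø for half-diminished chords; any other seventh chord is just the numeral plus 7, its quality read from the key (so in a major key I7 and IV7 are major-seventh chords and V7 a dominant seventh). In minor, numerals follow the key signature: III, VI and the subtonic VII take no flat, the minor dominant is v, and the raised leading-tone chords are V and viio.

V7/iv

Stacked in thirds the chord is C#-E#-G#-B: a dominant seventh chord on C#.
C# is not a diatonic chord root with this quality in C# minor, but it lies a perfect fifth above F# (iv), so the chord functions as an applied dominant of iv.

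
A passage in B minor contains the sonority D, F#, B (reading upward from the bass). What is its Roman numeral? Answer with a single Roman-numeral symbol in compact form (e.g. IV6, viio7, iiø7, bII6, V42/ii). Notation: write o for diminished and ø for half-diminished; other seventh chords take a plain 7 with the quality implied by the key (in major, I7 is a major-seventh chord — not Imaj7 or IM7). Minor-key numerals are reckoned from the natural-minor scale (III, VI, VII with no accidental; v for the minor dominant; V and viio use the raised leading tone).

The pitches B-D-F# form a minor triad rooted on B.
B is scale degree 1 in B minor, and a minor triad on that degree is written i.
With D in the bass the chord is in first inversion, so the figured bass is 6.

i6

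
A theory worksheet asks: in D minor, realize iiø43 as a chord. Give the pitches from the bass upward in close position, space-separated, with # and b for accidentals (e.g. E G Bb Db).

The numeral's case and figure indicate a half-diminished seventh chord. In D minor its root, the supertonic, is E.
Stacking thirds from E gives E-G-Bb-D.
With the 43 figure the chord is in second inversion; from the bass Bb upward in close position it reads Bb-D-E-G.

Bb D E G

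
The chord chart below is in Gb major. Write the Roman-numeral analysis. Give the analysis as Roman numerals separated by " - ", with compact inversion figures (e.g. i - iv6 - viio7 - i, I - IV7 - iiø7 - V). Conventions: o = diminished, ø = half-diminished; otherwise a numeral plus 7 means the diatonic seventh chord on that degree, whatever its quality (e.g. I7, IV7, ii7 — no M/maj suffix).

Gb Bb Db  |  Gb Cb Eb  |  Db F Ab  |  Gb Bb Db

I - IV64 - V - I

Gb-Bb-Db: root Gb is the tonic; major triad there is I.
Gb-Cb-Eb: major triad on Cb = scale degree 4 → IV64.
Db-F-Ab: root Db is the dominant; major triad there is V.
Gb-Bb-Db: major triad on Gb = scale degree 1 → I.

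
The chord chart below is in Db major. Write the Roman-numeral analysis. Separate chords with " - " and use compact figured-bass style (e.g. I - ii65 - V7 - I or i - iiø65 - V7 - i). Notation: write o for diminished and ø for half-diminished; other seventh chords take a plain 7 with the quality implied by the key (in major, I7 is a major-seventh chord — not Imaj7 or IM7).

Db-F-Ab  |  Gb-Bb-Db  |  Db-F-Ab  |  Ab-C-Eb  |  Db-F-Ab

I - IV - I - V - I

Db-F-Ab: root Db is the tonic; major triad there is I.
Gb-Bb-Db: major triad on Gb = scale degree 4 → IV.
Db-F-Ab: major triad on Db = scale degree 1 → I.
Ab-C-Eb: major triad on Ab = scale degree 5 → V.
Db-F-Ab has root Db, degree 1 in Db major, so I.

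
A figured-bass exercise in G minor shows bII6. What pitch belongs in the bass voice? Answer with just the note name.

C

bII in G minor has root Ab; the chord is Ab-C-Eb.
The figure 6 means first inversion — the third is in the bass.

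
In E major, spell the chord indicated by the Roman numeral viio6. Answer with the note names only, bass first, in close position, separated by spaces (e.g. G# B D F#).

F# A D#

The numeral's case and figure indicate a diminished triad. In E major its root, the leading tone, is D#.
That chord is spelled D#-F#-A.
With the 6 figure the chord is in first inversion; from the bass F# upward in close position it reads F#-A-D#.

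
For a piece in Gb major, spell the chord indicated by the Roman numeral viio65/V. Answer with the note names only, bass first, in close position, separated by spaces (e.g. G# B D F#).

Eb Gb Bbb C

The slash marks an applied leading-tone chord: viio of V. In Gb major, V is Db, so the leading tone to it is C, a half step below.
Building a fully diminished seventh chord on C gives C-Eb-Gb-Bbb.
The figured bass 65 indicates first inversion, placing the third (Eb) in the bass: Eb-Gb-Bbb-C.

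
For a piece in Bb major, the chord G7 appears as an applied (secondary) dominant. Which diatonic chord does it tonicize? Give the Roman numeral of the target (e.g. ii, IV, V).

ii

The chord is a dominant seventh chord on G.
A dominant resolves down a perfect fifth: G → C. In Bb major, C is scale degree 2, i.e. ii.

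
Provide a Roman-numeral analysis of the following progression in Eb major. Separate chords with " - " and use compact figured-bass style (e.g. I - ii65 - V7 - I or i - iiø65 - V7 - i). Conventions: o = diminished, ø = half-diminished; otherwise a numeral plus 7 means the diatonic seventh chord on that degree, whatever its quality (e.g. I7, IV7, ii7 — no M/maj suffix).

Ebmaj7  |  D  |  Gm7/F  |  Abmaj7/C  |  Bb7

I7 - V/iii - iii42 - IV65 - V7

Ebmaj7 has root Eb, degree 1 in Eb major, so I7.
D is the secondary dominant of iii (major triad on D): V/iii.
Gm7/F: root G is the mediant; minor seventh chord there is iii42.
Abmaj7/C: root Ab is the subdominant; major seventh chord there is IV65.
Bb7 has root Bb, degree 5 in Eb major, so V7.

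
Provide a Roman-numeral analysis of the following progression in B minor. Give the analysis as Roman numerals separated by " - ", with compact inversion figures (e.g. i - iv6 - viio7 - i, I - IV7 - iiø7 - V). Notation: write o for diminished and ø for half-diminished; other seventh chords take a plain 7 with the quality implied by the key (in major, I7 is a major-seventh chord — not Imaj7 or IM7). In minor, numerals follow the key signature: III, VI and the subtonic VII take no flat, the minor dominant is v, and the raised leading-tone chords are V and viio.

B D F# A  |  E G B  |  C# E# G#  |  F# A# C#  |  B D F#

B-D-F#-A: root B is the tonic; minor seventh chord there is i7.
E-G-B: root E is the subdominant; minor triad there is iv.
C#-E#-G# is the secondary dominant of V (major triad on C#): V/V.
F#-A#-C#: major triad on F# = scale degree 5 → V.
B-D-F#: minor triad on B = scale degree 1 → i.

i7 - iv - V/V - V - i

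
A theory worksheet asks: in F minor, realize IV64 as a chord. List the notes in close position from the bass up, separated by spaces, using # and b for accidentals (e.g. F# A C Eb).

IV64 is the major subdominant, borrowed from the parallel major. In F minor that root is Bb.
So the chord is Bb-D-F, a major triad.
With the 64 figure the chord is in second inversion; from the bass F upward in close position it reads F-Bb-D.

F Bb D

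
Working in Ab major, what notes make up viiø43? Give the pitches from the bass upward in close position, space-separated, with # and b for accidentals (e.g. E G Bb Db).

Db F G Bb

The numeral's case and figure indicate a half-diminished seventh chord. In Ab major its root, the leading tone, is G.
Stacking thirds from G gives G-Bb-Db-F.
The figured bass 43 indicates second inversion, placing the fifth (Db) in the bass: Db-F-G-Bb.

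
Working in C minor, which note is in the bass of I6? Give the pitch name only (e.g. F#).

E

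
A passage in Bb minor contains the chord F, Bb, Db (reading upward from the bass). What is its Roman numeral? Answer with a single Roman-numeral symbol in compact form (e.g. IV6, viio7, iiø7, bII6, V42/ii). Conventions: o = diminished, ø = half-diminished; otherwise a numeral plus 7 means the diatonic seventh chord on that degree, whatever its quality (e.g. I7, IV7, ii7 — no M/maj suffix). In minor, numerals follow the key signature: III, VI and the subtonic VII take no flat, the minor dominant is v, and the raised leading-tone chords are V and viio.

Stacked in thirds the chord is Bb-Db-F: a minor triad on Bb.
In Bb minor, Bb is the tonic; the diatonic minor triad there is i.
With F in the bass the chord is in second inversion, so the figured bass is 64.

i64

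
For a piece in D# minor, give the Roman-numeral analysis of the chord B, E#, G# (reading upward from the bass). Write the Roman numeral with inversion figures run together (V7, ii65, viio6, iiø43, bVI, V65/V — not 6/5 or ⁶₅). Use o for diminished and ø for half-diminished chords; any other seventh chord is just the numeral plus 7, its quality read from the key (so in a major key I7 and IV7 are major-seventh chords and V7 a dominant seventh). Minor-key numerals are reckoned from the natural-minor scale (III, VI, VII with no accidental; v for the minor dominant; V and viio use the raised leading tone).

iio64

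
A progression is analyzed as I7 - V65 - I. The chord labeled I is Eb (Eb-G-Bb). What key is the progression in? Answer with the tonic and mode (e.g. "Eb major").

Eb major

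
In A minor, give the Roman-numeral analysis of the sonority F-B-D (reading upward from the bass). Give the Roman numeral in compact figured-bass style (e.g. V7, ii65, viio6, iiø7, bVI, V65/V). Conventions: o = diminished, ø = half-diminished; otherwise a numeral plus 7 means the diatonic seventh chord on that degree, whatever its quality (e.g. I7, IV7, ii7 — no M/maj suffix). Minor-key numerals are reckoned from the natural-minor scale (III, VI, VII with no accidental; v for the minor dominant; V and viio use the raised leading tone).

The pitches B-D-F form a diminished triad rooted on B.
B is scale degree 2 in A minor, and a diminished triad on that degree is written iio.
With F in the bass the chord is in second inversion, so the figured bass is 64.

iio64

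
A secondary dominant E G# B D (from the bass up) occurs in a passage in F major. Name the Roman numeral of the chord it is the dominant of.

iii

The chord is a dominant seventh chord on E.
A dominant resolves down a perfect fifth: E → A. In F major, A is scale degree 3, i.e. iii.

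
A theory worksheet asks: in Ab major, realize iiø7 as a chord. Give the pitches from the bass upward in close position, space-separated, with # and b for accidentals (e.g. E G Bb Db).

Bb Db Fb Ab

iiø7 is the half-diminished supertonic seventh, borrowed from the parallel minor. In Ab major that root is Bb.
So the chord is Bb-Db-Fb-Ab, a half-diminished seventh chord.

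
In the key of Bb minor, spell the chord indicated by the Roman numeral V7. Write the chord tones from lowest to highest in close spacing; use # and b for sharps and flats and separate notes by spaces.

F A C Eb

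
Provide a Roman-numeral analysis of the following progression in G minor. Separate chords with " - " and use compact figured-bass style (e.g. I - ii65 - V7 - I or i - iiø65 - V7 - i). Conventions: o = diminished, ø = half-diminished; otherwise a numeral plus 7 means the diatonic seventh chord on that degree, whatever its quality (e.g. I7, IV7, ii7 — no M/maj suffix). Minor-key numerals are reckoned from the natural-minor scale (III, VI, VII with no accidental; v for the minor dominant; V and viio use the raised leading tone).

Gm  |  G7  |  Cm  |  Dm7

Gm: root G is the tonic; minor triad there is i.
G7 is the secondary dominant of iv (dominant seventh chord on G): V7/iv.
Cm has root C, degree 4 in G minor, so iv.
Dm7 has root D, degree 5 in G minor, so v7.

i - V7/iv - iv - v7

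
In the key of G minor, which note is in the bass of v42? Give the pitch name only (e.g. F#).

C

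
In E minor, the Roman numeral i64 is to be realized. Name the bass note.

i in E minor has root E; the chord is E-G-B.
The figure 64 means second inversion — the fifth is in the bass.

B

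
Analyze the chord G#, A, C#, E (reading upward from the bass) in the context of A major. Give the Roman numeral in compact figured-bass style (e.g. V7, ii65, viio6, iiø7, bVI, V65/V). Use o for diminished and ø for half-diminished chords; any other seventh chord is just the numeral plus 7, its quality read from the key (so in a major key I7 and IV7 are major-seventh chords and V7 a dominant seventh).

Stacked in thirds the chord is A-C#-E-G#: a major seventh chord on A.
In A major, A is the tonic; the diatonic major seventh chord there is I7.
With G# in the bass the chord is in third inversion, so the figured bass is 42.

I42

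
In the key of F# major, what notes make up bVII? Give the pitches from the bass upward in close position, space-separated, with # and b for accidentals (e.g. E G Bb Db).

E G# B

Scale degree 7 in F# major is E#; lowering it a half step gives E. bVII is a major triad on the lowered seventh degree (the subtonic), borrowed from the parallel minor.
So the chord is E-G#-B, a major triad.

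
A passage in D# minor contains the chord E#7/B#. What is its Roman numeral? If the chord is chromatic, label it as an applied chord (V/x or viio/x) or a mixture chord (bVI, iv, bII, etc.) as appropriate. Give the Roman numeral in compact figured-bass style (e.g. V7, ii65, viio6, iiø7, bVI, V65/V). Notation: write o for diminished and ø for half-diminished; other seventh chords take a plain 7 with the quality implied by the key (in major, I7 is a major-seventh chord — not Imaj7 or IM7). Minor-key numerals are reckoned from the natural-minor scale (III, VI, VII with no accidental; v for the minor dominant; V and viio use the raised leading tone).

Stacked in thirds the chord is E#-G##-B#-D#: a dominant seventh chord on E#.
E# is not a diatonic chord root with this quality in D# minor, but it lies a perfect fifth above A# (V), so the chord functions as an applied dominant of V.
With B# in the bass the chord is in second inversion, so the figured bass is 43.

V43/V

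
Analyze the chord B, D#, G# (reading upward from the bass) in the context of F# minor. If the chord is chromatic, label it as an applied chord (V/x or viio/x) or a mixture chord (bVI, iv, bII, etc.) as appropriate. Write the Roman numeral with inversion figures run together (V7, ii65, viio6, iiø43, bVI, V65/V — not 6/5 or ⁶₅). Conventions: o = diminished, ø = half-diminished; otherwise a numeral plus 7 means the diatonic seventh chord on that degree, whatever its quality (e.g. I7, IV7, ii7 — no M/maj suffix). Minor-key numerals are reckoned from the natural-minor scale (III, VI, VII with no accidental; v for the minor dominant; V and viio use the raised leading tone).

Stacked in thirds the chord is G#-B-D#: a minor triad on G#.
G# is the second degree of F# minor. This is the minor supertonic, borrowed from the parallel major (the Dorian ii).
With B in the bass the chord is in first inversion, so the figured bass is 6.

ii6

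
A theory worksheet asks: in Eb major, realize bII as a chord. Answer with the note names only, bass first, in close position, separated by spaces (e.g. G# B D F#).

bII is the Neapolitan chord — a major triad on the lowered second degree. In Eb major that root is Fb.
So the chord is Fb-Ab-Cb, a major triad.

Fb Ab Cb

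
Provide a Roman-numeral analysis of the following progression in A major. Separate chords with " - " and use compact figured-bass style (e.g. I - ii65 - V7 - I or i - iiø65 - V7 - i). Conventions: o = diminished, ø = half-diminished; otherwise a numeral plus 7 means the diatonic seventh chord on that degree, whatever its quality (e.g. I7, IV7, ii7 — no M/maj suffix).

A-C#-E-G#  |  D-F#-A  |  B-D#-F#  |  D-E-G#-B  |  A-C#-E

A-C#-E-G#: major seventh chord on A = scale degree 1 → I7.
D-F#-A has root D, degree 4 in A major, so IV.
B-D#-F# is the secondary dominant of V (major triad on B): V/V.
D-E-G#-B: dominant seventh chord on E = scale degree 5 → V42.
A-C#-E has root A, degree 1 in A major, so I.

I7 - IV - V/V - V42 - I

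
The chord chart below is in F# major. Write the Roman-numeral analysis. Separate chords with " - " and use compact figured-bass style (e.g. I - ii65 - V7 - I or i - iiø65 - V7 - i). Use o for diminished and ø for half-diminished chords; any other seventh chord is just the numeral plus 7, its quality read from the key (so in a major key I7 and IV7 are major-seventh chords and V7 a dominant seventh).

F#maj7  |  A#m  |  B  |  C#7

F#maj7: major seventh chord on F# = scale degree 1 → I7.
A#m has root A#, degree 3 in F# major, so iii.
B: major triad on B = scale degree 4 → IV.
C#7 has root C#, degree 5 in F# major, so V7.

I7 - iii - IV - V7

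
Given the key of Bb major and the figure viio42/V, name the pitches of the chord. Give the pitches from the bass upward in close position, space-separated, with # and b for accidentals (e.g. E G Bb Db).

The slash marks an applied leading-tone chord: viio of V. In Bb major, V is F, so the leading tone to it is E, a half step below.
Building a fully diminished seventh chord on E gives E-G-Bb-Db.
With the 42 figure the chord is in third inversion; from the bass Db upward in close position it reads Db-E-G-Bb.

Db E G Bb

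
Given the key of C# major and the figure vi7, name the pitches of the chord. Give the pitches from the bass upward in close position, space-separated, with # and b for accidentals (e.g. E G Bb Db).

A# C# E# G#

In C# major, the sixth degree is A#, and the diatonic chord built there is a minor seventh chord.
That chord is spelled A#-C#-E#-G#.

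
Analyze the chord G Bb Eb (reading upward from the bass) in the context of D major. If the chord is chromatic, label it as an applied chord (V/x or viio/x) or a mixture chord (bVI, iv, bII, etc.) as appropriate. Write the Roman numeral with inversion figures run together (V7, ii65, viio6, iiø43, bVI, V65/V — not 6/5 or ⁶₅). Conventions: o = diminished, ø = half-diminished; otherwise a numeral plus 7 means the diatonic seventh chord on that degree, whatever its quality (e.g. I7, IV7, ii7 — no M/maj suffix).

Stacked in thirds the chord is Eb-G-Bb: a major triad on Eb.
Eb is the lowered second degree of D major (diatonic 2 would be E). This is the Neapolitan sixth — a major triad on the lowered second degree, here in its customary first inversion.
With G in the bass the chord is in first inversion, so the figured bass is 6.

bII6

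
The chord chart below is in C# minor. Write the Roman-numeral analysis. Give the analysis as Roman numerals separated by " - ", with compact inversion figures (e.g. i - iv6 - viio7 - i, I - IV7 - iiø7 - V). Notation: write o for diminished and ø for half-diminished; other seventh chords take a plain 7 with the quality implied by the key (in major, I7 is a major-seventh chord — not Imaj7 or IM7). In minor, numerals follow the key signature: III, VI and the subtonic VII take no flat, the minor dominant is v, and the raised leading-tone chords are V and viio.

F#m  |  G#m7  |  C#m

iv - v7 - i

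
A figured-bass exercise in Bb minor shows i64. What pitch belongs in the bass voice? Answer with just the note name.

F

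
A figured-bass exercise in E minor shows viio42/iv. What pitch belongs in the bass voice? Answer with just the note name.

F

The applied chord viio42/iv is rooted on G#: G#-B-D-F.
The figure 42 means third inversion — the seventh is in the bass.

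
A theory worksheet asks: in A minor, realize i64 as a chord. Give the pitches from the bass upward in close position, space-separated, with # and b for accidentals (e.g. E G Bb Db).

The numeral's case and figure indicate a minor triad. In A minor its root, the first degree, is A.
That chord is spelled A-C-E.
The figured bass 64 indicates second inversion, placing the fifth (E) in the bass: E-A-C.

E A C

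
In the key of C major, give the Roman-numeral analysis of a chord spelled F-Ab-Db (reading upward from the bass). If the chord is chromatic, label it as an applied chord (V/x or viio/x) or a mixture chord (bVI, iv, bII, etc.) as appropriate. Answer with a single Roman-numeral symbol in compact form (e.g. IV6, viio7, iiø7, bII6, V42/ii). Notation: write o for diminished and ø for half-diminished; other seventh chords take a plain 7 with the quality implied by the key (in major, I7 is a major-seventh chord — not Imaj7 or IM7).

Stacked in thirds the chord is Db-F-Ab: a major triad on Db.
Db is the lowered second degree of C major (diatonic 2 would be D). This is the Neapolitan sixth — a major triad on the lowered second degree, here in its customary first inversion.
With F in the bass the chord is in first inversion, so the figured bass is 6.

bII6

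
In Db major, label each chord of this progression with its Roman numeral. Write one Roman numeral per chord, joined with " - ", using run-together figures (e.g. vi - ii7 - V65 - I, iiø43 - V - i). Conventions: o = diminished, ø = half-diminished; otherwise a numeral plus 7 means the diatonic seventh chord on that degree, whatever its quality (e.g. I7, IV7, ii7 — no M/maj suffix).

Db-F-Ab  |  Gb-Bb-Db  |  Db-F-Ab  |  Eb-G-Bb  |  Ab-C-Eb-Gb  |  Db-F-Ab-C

Db-F-Ab: root Db is the tonic; major triad there is I.
Gb-Bb-Db has root Gb, degree 4 in Db major, so IV.
Db-F-Ab has root Db, degree 1 in Db major, so I.
Eb-G-Bb is the secondary dominant of V (major triad on Eb): V/V.
Ab-C-Eb-Gb: root Ab is the dominant; dominant seventh chord there is V7.
Db-F-Ab-C: root Db is the tonic; major seventh chord there is I7.

I - IV - I - V/V - V7 - I7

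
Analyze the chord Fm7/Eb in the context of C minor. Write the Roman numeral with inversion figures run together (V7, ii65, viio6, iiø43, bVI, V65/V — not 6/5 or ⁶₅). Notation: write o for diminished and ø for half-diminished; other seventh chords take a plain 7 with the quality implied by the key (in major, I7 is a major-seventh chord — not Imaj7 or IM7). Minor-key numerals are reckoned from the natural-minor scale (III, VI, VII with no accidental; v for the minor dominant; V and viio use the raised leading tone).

iv42

The pitches F-Ab-C-Eb form a minor seventh chord rooted on F.
F is scale degree 4 in C minor, and a minor seventh chord on that degree is written iv7.
With Eb in the bass the chord is in third inversion, so the figured bass is 42.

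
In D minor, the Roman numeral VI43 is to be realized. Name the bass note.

F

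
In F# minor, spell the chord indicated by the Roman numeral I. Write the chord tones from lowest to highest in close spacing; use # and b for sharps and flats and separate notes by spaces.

F# A# C#

Scale degree 1 in F# minor is F#; here the chord built on it is altered to a major triad. I is the major tonic (Picardy third), borrowed from the parallel major.
So the chord is F#-A#-C#.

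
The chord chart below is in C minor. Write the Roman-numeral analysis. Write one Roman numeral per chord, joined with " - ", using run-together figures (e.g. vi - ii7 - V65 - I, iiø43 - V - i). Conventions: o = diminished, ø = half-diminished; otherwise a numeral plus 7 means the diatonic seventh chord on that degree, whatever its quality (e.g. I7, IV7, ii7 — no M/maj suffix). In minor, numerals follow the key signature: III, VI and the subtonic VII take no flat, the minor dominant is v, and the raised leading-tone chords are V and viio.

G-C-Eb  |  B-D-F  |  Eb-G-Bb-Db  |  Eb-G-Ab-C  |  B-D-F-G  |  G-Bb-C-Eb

G-C-Eb has root C, degree 1 in C minor, so i64.
B-D-F: root B is the leading tone; diminished triad there is viio.
Eb-G-Bb-Db is the secondary dominant of VI (dominant seventh chord on Eb): V7/VI.
Eb-G-Ab-C has root Ab, degree 6 in C minor, so VI43.
B-D-F-G has root G, degree 5 in C minor, so V65.
G-Bb-C-Eb: root C is the tonic; minor seventh chord there is i43.

i64 - viio - V7/VI - VI43 - V65 - i43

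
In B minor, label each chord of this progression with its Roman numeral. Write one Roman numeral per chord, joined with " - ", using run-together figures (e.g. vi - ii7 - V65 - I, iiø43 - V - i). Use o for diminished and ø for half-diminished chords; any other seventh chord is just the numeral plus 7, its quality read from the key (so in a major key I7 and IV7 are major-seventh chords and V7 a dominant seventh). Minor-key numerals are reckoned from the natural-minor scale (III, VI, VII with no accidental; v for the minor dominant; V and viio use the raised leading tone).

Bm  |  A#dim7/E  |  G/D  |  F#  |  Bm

i - viio43 - VI64 - V - i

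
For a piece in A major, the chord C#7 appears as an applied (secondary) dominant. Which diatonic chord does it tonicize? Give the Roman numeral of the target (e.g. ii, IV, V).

The chord is a dominant seventh chord on C#.
A dominant resolves down a perfect fifth: C# → F#. In A major, F# is scale degree 6, i.e. vi.

vi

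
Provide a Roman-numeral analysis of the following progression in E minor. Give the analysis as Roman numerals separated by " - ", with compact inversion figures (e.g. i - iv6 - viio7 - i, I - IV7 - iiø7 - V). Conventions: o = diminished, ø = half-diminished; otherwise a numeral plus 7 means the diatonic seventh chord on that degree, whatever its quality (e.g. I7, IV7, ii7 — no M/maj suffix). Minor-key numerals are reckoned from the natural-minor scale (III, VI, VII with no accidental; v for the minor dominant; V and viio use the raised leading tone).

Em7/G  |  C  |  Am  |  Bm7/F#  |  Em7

Em7/G: root E is the tonic; minor seventh chord there is i65.
C: major triad on C = scale degree 6 → VI.
Am has root A, degree 4 in E minor, so iv.
Bm7/F#: minor seventh chord on B = scale degree 5 → v43.
Em7 has root E, degree 1 in E minor, so i7.

i65 - VI - iv - v43 - i7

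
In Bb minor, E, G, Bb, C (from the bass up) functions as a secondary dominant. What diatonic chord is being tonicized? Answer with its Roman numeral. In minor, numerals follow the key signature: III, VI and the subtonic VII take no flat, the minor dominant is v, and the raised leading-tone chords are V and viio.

V

The chord is a dominant seventh chord on C.
A dominant resolves down a perfect fifth: C → F. In Bb minor, F is scale degree 5, i.e. V.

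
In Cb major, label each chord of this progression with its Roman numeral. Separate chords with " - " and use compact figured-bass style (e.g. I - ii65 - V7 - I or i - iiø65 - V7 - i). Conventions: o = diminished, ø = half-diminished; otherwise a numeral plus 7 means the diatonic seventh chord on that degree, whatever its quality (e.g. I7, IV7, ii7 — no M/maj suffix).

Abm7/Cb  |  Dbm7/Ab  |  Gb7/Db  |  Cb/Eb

vi65 - ii43 - V43 - I6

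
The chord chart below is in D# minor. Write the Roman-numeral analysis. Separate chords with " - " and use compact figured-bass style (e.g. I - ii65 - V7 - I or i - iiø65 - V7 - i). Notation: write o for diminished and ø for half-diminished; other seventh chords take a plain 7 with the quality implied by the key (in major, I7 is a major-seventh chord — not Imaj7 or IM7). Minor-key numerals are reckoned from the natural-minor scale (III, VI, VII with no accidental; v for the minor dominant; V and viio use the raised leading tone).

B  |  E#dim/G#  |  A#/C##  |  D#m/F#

VI - iio6 - V6 - i6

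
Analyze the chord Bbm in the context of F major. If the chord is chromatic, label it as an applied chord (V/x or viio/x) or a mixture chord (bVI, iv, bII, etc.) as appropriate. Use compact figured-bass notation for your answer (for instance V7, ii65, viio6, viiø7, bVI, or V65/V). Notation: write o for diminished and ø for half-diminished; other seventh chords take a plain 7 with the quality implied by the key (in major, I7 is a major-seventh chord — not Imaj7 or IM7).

Stacked in thirds the chord is Bb-Db-F: a minor triad on Bb.
Bb is the fourth degree of F major. This is the minor subdominant, borrowed from the parallel minor.

iv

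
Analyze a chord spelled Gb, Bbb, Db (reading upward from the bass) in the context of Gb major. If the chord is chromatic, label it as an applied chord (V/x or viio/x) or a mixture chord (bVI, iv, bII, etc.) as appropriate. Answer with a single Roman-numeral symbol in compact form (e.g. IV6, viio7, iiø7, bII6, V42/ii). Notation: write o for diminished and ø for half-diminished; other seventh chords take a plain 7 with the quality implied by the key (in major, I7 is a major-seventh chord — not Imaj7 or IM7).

Stacked in thirds the chord is Gb-Bbb-Db: a minor triad on Gb.
Gb is the first degree of Gb major. This is the minor tonic, borrowed from the parallel minor.

i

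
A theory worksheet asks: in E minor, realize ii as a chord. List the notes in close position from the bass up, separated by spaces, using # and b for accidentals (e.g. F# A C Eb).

ii is the minor supertonic, borrowed from the parallel major (the Dorian ii). In E minor that root is F#.
So the chord is F#-A-C#.

F# A C#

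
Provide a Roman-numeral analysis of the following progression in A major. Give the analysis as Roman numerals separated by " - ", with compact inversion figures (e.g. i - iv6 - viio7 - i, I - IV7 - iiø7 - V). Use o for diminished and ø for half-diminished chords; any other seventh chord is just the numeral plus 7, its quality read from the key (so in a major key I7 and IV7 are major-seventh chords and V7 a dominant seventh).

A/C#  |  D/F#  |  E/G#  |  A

I6 - IV6 - V6 - I

A/C# has root A, degree 1 in A major, so I6.
D/F#: major triad on D = scale degree 4 → IV6.
E/G# has root E, degree 5 in A major, so V6.
A: major triad on A = scale degree 1 → I.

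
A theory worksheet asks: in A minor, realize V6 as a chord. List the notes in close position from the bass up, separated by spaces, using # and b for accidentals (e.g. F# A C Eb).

G# B E

In A minor, the dominant is E. The dominant is major (leading tone raised), so V is a major triad.
Stacking thirds from E gives E-G#-B.
The figured bass 6 indicates first inversion, placing the third (G#) in the bass: G#-B-E.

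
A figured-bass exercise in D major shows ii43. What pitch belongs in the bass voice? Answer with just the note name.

B

ii in D major has root E; the chord is E-G-B-D.
The figure 43 means second inversion — the fifth is in the bass.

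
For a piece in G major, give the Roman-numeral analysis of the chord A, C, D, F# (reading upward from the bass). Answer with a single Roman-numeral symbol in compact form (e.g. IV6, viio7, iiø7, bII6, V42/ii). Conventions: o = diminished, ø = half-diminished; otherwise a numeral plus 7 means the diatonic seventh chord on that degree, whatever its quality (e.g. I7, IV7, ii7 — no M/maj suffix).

V43

Stacked in thirds the chord is D-F#-A-C: a dominant seventh chord on D.
D is scale degree 5 in G major, and a dominant seventh chord on that degree is written V7.
With A in the bass the chord is in second inversion, so the figured bass is 43.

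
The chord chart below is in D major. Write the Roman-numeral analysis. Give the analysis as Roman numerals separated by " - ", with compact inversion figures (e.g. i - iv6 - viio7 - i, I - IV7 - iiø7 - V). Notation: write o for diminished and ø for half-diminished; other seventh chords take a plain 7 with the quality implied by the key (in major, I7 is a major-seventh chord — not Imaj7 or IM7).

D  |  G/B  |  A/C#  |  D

I - IV6 - V6 - I

D: root D is the tonic; major triad there is I.
G/B: root G is the subdominant; major triad there is IV6.
A/C#: root A is the dominant; major triad there is V6.
D has root D, degree 1 in D major, so I.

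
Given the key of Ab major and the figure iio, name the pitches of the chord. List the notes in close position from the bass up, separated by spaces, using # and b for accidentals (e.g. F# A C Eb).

Bb Db Fb

Scale degree 2 in Ab major is Bb; here the chord built on it is altered to a diminished triad. iio is the diminished supertonic triad, borrowed from the parallel minor.
So the chord is Bb-Db-Fb, a diminished triad.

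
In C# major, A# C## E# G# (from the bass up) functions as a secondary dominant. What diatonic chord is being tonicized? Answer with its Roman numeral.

The chord is a dominant seventh chord on A#.
A dominant resolves down a perfect fifth: A# → D#. In C# major, D# is scale degree 2, i.e. ii.

ii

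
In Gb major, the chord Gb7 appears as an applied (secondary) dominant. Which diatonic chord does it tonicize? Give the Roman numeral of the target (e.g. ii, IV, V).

IV

The chord is a dominant seventh chord on Gb.
A dominant resolves down a perfect fifth: Gb → Cb. In Gb major, Cb is scale degree 4, i.e. IV.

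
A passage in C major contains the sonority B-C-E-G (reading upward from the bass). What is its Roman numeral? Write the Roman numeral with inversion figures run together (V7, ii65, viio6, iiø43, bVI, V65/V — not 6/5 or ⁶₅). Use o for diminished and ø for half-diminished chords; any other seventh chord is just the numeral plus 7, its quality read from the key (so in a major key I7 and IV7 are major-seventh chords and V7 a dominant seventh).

The pitches C-E-G-B form a major seventh chord rooted on C.
C is scale degree 1 in C major, and a major seventh chord on that degree is written I7.
With B in the bass the chord is in third inversion, so the figured bass is 42.

I42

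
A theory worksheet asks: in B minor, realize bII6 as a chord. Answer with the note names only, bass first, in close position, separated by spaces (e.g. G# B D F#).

E G C

Scale degree 2 in B minor is C#; lowering it a half step gives C. bII6 is the Neapolitan sixth — a major triad on the lowered second degree, here in its customary first inversion.
So the chord is C-E-G, a major triad.
The figured bass 6 indicates first inversion, placing the third (E) in the bass: E-G-C.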